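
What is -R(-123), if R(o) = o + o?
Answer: 246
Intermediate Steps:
R(o) = 2*o
-R(-123) = -2*(-123) = -1*(-246) = 246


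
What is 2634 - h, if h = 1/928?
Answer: 2444351/928 ≈ 2634.0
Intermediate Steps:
h = 1/928 ≈ 0.0010776
2634 - h = 2634 - 1*1/928 = 2634 - 1/928 = 2444351/928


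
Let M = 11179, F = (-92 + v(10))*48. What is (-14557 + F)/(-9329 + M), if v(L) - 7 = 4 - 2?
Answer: -18541/1850 ≈ -10.022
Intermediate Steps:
v(L) = 9 (v(L) = 7 + (4 - 2) = 7 + 2 = 9)
F = -3984 (F = (-92 + 9)*48 = -83*48 = -3984)
(-14557 + F)/(-9329 + M) = (-14557 - 3984)/(-9329 + 11179) = -18541/1850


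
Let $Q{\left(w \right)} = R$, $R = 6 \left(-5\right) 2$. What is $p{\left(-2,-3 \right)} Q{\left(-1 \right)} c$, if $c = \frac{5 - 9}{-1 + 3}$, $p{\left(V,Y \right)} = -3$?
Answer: $-360$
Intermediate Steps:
$c = -2$ ($c = - \frac{4}{2} = \left(-4\right) \frac{1}{2} = -2$)
$R = -60$ ($R = \left(-30\right) 2 = -60$)
$Q{\left(w \right)} = -60$
$p{\left(-2,-3 \right)} Q{\left(-1 \right)} c = \left(-3\right) \left(-60\right) \left(-2\right) = 180 \left(-2\right) = -360$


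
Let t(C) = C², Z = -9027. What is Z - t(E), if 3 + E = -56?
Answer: -12508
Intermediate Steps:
E = -59 (E = -3 - 56 = -59)
Z - t(E) = -9027 - 1*(-59)² = -9027 - 1*3481 = -9027 - 3481 = -12508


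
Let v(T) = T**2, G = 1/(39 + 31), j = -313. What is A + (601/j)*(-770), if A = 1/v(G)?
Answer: 1996470/313 ≈ 6378.5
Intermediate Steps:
G = 1/70 ≈ 0.014286
A = 4900 (A = 1/((1/70)**2) = 1/(1/4900) = 4900)
A + (601/j)*(-770) = 4900 + (601/(-313))*(-770) = 4900 + (601*(-1/313))*(-770) = 4900 - 601/313*(-770) = 4900 + 462770/313 = 1996470/313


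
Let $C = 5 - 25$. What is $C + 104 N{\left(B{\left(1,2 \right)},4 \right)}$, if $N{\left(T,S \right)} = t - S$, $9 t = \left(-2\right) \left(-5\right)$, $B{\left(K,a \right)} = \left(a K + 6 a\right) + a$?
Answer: $- \frac{2884}{9} \approx -320.44$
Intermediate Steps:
$B{\left(K,a \right)} = 7 a + K a$ ($B{\left(K,a \right)} = \left(K a + 6 a\right) + a = \left(6 a + K a\right) + a = 7 a + K a$)
$C = -20$ ($C = 5 - 25 = -20$)
$t = \frac{10}{9}$ ($t = \frac{\left(-2\right) \left(-5\right)}{9} = \frac{1}{9} \cdot 10 = \frac{10}{9} \approx 1.1111$)
$N{\left(T,S \right)} = \frac{10}{9} - S$
$C + 104 N{\left(B{\left(1,2 \right)},4 \right)} = -20 + 104 \left(\frac{10}{9} - 4\right) = -20 + 104 \left(- \frac{26}{9}\right) = -20 - \frac{2704}{9} = - \frac{2884}{9}$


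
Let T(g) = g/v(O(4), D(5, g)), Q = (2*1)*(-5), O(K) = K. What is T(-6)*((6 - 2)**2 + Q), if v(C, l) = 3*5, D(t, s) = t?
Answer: -12/5 ≈ -2.4000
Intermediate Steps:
Q = -10 (Q = 2*(-5) = -10)
v(C, l) = 15
T(g) = g/15
T(-6)*((6 - 2)**2 + Q) = ((1/15)*(-6))*((6 - 2)**2 - 10) = -2*(4**2 - 10)/5 = -2*(16 - 10)/5 = -2/5*6 = -12/5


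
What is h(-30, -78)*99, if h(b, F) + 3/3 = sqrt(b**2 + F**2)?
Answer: -99 + 594*sqrt(194) ≈ 8174.5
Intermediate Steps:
h(b, F) = -1 + sqrt(F**2 + b**2) (h(b, F) = -1 + sqrt(b**2 + F**2) = -1 + sqrt(F**2 + b**2))
h(-30, -78)*99 = (-1 + sqrt((-78)**2 + (-30)**2))*99 = (-1 + sqrt(6084 + 900))*99 = (-1 + sqrt(6984))*99 = (-1 + 6*sqrt(194))*99 = -99 + 594*sqrt(194)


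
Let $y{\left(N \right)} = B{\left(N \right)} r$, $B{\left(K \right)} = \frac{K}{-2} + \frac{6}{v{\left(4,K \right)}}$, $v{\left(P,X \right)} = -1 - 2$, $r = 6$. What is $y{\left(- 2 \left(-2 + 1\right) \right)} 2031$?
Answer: $-36558$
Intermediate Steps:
$v{\left(P,X \right)} = -3$
$B{\left(K \right)} = -2 - \frac{K}{2}$ ($B{\left(K \right)} = \frac{K}{-2} + \frac{6}{-3} = K \left(- \frac{1}{2}\right) + 6 \left(- \frac{1}{3}\right) = - \frac{K}{2} - 2 = -2 - \frac{K}{2}$)
$y{\left(N \right)} = -12 - 3 N$ ($y{\left(N \right)} = \left(-2 - \frac{N}{2}\right) 6 = -12 - 3 N$)
$y{\left(- 2 \left(-2 + 1\right) \right)} 2031 = \left(-12 - 3 \left(- 2 \left(-2 + 1\right)\right)\right) 2031 = \left(-12 - 3 \left(\left(-2\right) \left(-1\right)\right)\right) 2031 = \left(-12 - 6\right) 2031 = \left(-18\right) 2031 = -36558$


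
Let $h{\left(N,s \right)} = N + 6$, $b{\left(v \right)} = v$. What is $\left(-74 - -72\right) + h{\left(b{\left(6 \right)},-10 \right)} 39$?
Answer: $466$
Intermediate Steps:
$h{\left(N,s \right)} = 6 + N$
$\left(-74 - -72\right) + h{\left(b{\left(6 \right)},-10 \right)} 39 = \left(-74 - -72\right) + \left(6 + 6\right) 39 = \left(-74 + 72\right) + 12 \cdot 39 = -2 + 468 = 466$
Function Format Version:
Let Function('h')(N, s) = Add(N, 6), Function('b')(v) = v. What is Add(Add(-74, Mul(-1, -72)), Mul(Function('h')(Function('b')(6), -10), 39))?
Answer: 466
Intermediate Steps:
Function('h')(N, s) = Add(6, N)
Add(Add(-74, Mul(-1, -72)), Mul(Function('h')(Function('b')(6), -10), 39)) = Add(Add(-74, Mul(-1, -72)), Mul(Add(6, 6), 39)) = Add(Add(-74, 72), Mul(12, 39)) = Add(-2, 468) = 466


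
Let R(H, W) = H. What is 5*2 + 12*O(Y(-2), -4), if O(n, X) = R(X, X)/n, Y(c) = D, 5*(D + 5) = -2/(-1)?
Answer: 470/23 ≈ 20.435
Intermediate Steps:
D = -23/5 (D = -5 + (-2/(-1))/5 = -5 + (-2*(-1))/5 = -5 + (⅕)*2 = -5 + ⅖ = -23/5 ≈ -4.6000)
Y(c) = -23/5
O(n, X) = X/n
5*2 + 12*O(Y(-2), -4) = 5*2 + 12*(-4/(-23/5)) = 10 + 12*(-4*(-5/23)) = 10 + 12*(20/23) = 10 + 240/23 = 470/23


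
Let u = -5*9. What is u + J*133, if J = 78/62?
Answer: 3792/31 ≈ 122.32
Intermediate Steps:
u = -45
J = 39/31 (J = 78*(1/62) = 39/31 ≈ 1.2581)
u + J*133 = -45 + (39/31)*133 = -45 + 5187/31 = 3792/31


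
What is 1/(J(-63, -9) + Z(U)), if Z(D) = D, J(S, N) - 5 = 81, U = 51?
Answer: 1/137 ≈ 0.0072993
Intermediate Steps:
J(S, N) = 86 (J(S, N) = 5 + 81 = 86)
1/(J(-63, -9) + Z(U)) = 1/(86 + 51) = 1/137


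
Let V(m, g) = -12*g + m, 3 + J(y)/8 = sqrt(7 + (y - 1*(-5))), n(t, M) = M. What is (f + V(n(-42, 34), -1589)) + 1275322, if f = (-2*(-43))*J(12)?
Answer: 1292360 + 1376*sqrt(6) ≈ 1.2957e+6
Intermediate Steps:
J(y) = -24 + 8*sqrt(12 + y) (J(y) = -24 + 8*sqrt(7 + (y - 1*(-5))) = -24 + 8*sqrt(7 + (y + 5)) = -24 + 8*sqrt(7 + (5 + y)) = -24 + 8*sqrt(12 + y))
V(m, g) = m - 12*g
f = -2064 + 1376*sqrt(6) (f = (-2*(-43))*(-24 + 8*sqrt(12 + 12)) = 86*(-24 + 8*sqrt(24)) = 86*(-24 + 8*(2*sqrt(6))) = 86*(-24 + 16*sqrt(6)) = -2064 + 1376*sqrt(6) ≈ 1306.5)
(f + V(n(-42, 34), -1589)) + 1275322 = ((-2064 + 1376*sqrt(6)) + (34 - 12*(-1589))) + 1275322 = ((-2064 + 1376*sqrt(6)) + (34 + 19068)) + 1275322 = ((-2064 + 1376*sqrt(6)) + 19102) + 1275322 = (17038 + 1376*sqrt(6)) + 1275322 = 1292360 + 1376*sqrt(6)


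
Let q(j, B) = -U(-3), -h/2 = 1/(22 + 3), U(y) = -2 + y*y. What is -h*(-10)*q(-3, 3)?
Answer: 28/5 ≈ 5.6000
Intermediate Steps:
U(y) = -2 + y²
h = -2/25 (h = -2/(22 + 3) = -2/25 ≈ -0.080000)
q(j, B) = -7 (q(j, B) = -(-2 + (-3)²) = -(-2 + 9) = -1*7 = -7)
-h*(-10)*q(-3, 3) = -(-2/25*(-10))*(-7) = -4*(-7)/5 = -1*(-28/5) = 28/5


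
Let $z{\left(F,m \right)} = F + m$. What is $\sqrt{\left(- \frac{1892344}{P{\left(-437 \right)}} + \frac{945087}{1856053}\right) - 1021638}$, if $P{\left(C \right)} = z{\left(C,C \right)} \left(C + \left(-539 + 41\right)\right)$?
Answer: $\frac{i \sqrt{1627636598856434259418004735}}{39914419765} \approx 1010.8 i$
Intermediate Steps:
$P{\left(C \right)} = 2 C \left(-498 + C\right)$ ($P{\left(C \right)} = \left(C + C\right) \left(C + \left(-539 + 41\right)\right) = 2 C \left(C - 498\right) = 2 C \left(-498 + C\right)$)
$\sqrt{\left(- \frac{1892344}{P{\left(-437 \right)}} + \frac{945087}{1856053}\right) - 1021638} = \sqrt{\left(- \frac{1892344}{2 \left(-437\right) \left(-498 - 437\right)} + \frac{945087}{1856053}\right) - 1021638} = \sqrt{\left(- \frac{1892344}{2 \left(-437\right) \left(-935\right)} + 945087 \cdot \frac{1}{1856053}\right) - 1021638} = \sqrt{\left(- \frac{1892344}{817190} + \frac{945087}{1856053}\right) - 1021638} = \sqrt{\left(\left(-1892344\right) \frac{1}{817190} + \frac{945087}{1856053}\right) - 1021638} = \sqrt{\left(- \frac{946172}{408595} + \frac{945087}{1856053}\right) - 1021638} = \sqrt{- \frac{72104608229}{39914419765} - 1021638} = \sqrt{- \frac{40778160084483299}{39914419765}} = \frac{i \sqrt{1627636598856434259418004735}}{39914419765}$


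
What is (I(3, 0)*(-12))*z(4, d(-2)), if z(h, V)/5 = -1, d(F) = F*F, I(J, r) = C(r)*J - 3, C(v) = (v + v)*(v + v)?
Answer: -180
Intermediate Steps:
C(v) = 4*v**2 (C(v) = (2*v)*(2*v) = 4*v**2)
I(J, r) = -3 + 4*J*r**2 (I(J, r) = (4*r**2)*J - 3 = 4*J*r**2 - 3 = -3 + 4*J*r**2)
d(F) = F**2
z(h, V) = -5 (z(h, V) = 5*(-1) = -5)
(I(3, 0)*(-12))*z(4, d(-2)) = ((-3 + 4*3*0**2)*(-12))*(-5) = ((-3 + 4*3*0)*(-12))*(-5) = ((-3 + 0)*(-12))*(-5) = -3*(-12)*(-5) = 36*(-5) = -180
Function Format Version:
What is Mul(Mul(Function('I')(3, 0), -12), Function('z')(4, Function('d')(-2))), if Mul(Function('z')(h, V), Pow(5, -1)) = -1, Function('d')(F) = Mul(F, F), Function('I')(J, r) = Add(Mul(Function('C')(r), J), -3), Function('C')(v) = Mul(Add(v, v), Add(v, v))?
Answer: -180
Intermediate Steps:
Function('C')(v) = Mul(4, Pow(v, 2)) (Function('C')(v) = Mul(Mul(2, v), Mul(2, v)) = Mul(4, Pow(v, 2)))
Function('I')(J, r) = Add(-3, Mul(4, J, Pow(r, 2))) (Function('I')(J, r) = Add(Mul(Mul(4, Pow(r, 2)), J), -3) = Add(Mul(4, J, Pow(r, 2)), -3) = Add(-3, Mul(4, J, Pow(r, 2))))
Function('d')(F) = Pow(F, 2)
Function('z')(h, V) = -5 (Function('z')(h, V) = Mul(5, -1) = -5)
Mul(Mul(Function('I')(3, 0), -12), Function('z')(4, Function('d')(-2))) = Mul(Mul(Add(-3, Mul(4, 3, Pow(0, 2))), -12), -5) = Mul(Mul(Add(-3, Mul(4, 3, 0)), -12), -5) = Mul(Mul(Add(-3, 0), -12), -5) = Mul(Mul(-3, -12), -5) = Mul(36, -5) = -180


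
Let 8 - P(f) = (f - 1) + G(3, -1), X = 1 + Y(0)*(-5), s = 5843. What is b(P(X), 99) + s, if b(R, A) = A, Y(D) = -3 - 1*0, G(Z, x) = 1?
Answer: 5942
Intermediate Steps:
Y(D) = -3 (Y(D) = -3 + 0 = -3)
X = 16 (X = 1 - 3*(-5) = 1 + 15 = 16)
P(f) = 8 - f (P(f) = 8 - ((f - 1) + 1) = 8 - ((-1 + f) + 1) = 8 - f)
b(P(X), 99) + s = 99 + 5843 = 5942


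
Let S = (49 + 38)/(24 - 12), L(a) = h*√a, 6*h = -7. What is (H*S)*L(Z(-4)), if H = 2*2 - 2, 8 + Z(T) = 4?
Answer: -203*I/6 ≈ -33.833*I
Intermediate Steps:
Z(T) = -4 (Z(T) = -8 + 4 = -4)
H = 2 (H = 4 - 2 = 2)
h = -7/6 (h = (⅙)*(-7) = -7/6 ≈ -1.1667)
L(a) = -7*√a/6
S = 29/4 (S = 87/12 = 87*(1/12) = 29/4 ≈ 7.2500)
(H*S)*L(Z(-4)) = (2*(29/4))*(-7*I/3) = 29*(-7*I/3)/2 = -203*I/6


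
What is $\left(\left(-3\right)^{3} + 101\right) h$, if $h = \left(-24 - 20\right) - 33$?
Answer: $-5698$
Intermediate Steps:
$h = -77$ ($h = -44 - 33 = -77$)
$\left(\left(-3\right)^{3} + 101\right) h = \left(\left(-3\right)^{3} + 101\right) \left(-77\right) = \left(-27 + 101\right) \left(-77\right) = 74 \left(-77\right) = -5698$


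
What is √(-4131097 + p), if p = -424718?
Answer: I*√4555815 ≈ 2134.4*I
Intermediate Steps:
√(-4131097 + p) = √(-4131097 - 424718) = √(-4555815) = I*√4555815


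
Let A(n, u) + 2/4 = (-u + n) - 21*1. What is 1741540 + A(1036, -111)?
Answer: 3485331/2 ≈ 1.7427e+6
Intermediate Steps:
A(n, u) = -43/2 + n - u (A(n, u) = -½ + ((-u + n) - 21*1) = -½ + ((n - u) - 21) = -½ + (-21 + n - u) = -43/2 + n - u)
1741540 + A(1036, -111) = 1741540 + (-43/2 + 1036 - 1*(-111)) = 1741540 + (-43/2 + 1036 + 111) = 1741540 + 2251/2 = 3485331/2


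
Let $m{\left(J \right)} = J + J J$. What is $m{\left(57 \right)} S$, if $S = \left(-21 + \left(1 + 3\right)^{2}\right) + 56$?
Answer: $168606$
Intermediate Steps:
$S = 51$ ($S = \left(-21 + 4^{2}\right) + 56 = \left(-21 + 16\right) + 56 = -5 + 56 = 51$)
$m{\left(J \right)} = J + J^{2}$
$m{\left(57 \right)} S = 57 \left(1 + 57\right) 51 = 57 \cdot 58 \cdot 51 = 3306 \cdot 51 = 168606$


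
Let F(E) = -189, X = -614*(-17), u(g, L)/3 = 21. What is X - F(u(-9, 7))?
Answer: 10627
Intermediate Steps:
u(g, L) = 63 (u(g, L) = 3*21 = 63)
X = 10438
X - F(u(-9, 7)) = 10438 - 1*(-189) = 10438 + 189 = 10627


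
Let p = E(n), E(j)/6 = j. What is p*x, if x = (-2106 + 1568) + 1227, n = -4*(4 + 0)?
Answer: -66144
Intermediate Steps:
n = -16 (n = -4*4 = -16)
x = 689 (x = -538 + 1227 = 689)
E(j) = 6*j
p = -96 (p = 6*(-16) = -96)
p*x = -96*689 = -66144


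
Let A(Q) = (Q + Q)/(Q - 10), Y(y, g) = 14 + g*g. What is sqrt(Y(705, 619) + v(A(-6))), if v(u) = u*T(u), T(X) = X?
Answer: 9*sqrt(75689)/4 ≈ 619.01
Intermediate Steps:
Y(y, g) = 14 + g**2
A(Q) = 2*Q/(-10 + Q) (A(Q) = (2*Q)/(-10 + Q) = 2*Q/(-10 + Q))
v(u) = u**2 (v(u) = u*u = u**2)
sqrt(Y(705, 619) + v(A(-6))) = sqrt((14 + 619**2) + (2*(-6)/(-10 - 6))**2) = sqrt((14 + 383161) + (2*(-6)/(-16))**2) = sqrt(383175 + (2*(-6)*(-1/16))**2) = sqrt(383175 + (3/4)**2) = sqrt(383175 + 9/16) = sqrt(6130809/16) = 9*sqrt(75689)/4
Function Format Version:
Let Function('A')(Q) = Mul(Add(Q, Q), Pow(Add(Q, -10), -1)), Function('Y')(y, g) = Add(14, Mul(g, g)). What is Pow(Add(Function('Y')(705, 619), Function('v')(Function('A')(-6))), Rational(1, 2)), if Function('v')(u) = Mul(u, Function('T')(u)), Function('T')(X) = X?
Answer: Mul(Rational(9, 4), Pow(75689, Rational(1, 2))) ≈ 619.01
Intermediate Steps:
Function('Y')(y, g) = Add(14, Pow(g, 2))
Function('A')(Q) = Mul(2, Q, Pow(Add(-10, Q), -1)) (Function('A')(Q) = Mul(Mul(2, Q), Pow(Add(-10, Q), -1)) = Mul(2, Q, Pow(Add(-10, Q), -1)))
Function('v')(u) = Pow(u, 2) (Function('v')(u) = Mul(u, u) = Pow(u, 2))
Pow(Add(Function('Y')(705, 619), Function('v')(Function('A')(-6))), Rational(1, 2)) = Pow(Add(Add(14, Pow(619, 2)), Pow(Mul(2, -6, Pow(Add(-10, -6), -1)), 2)), Rational(1, 2)) = Pow(Add(Add(14, 383161), Pow(Mul(2, -6, Pow(-16, -1)), 2)), Rational(1, 2)) = Pow(Add(383175, Pow(Mul(2, -6, Rational(-1, 16)), 2)), Rational(1, 2)) = Pow(Add(383175, Pow(Rational(3, 4), 2)), Rational(1, 2)) = Pow(Add(383175, Rational(9, 16)), Rational(1, 2)) = Pow(Rational(6130809, 16), Rational(1, 2)) = Mul(Rational(9, 4), Pow(75689, Rational(1, 2)))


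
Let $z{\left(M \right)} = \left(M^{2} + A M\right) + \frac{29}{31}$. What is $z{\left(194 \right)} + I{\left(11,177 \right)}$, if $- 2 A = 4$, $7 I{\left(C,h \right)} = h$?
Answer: $\frac{8088506}{217} \approx 37274.0$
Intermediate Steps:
$I{\left(C,h \right)} = \frac{h}{7}$
$A = -2$ ($A = \left(- \frac{1}{2}\right) 4 = -2$)
$z{\left(M \right)} = \frac{29}{31} + M^{2} - 2 M$ ($z{\left(M \right)} = \left(M^{2} - 2 M\right) + \frac{29}{31} = \frac{29}{31} + M^{2} - 2 M$)
$z{\left(194 \right)} + I{\left(11,177 \right)} = \left(\frac{29}{31} + 194^{2} - 388\right) + \frac{1}{7} \cdot 177 = \left(\frac{29}{31} + 37636 - 388\right) + \frac{177}{7} = \frac{1154717}{31} + \frac{177}{7} = \frac{8088506}{217}$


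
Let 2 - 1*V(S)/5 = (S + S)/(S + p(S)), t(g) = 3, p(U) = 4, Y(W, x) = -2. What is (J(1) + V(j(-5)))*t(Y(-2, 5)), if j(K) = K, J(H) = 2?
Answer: -114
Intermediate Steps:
V(S) = 10 - 10*S/(4 + S) (V(S) = 10 - 5*(S + S)/(S + 4) = 10 - 5*2*S/(4 + S) = 10 - 10*S/(4 + S))
(J(1) + V(j(-5)))*t(Y(-2, 5)) = (2 + 40/(4 - 5))*3 = (2 + 40/(-1))*3 = (2 + 40*(-1))*3 = (2 - 40)*3 = -38*3 = -114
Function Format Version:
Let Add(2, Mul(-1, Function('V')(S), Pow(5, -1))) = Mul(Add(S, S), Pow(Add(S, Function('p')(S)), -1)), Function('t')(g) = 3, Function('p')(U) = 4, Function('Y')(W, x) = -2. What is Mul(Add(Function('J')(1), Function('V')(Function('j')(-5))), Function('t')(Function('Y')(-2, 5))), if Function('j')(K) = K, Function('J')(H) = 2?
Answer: -114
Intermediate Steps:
Function('V')(S) = Add(10, Mul(-10, S, Pow(Add(4, S), -1))) (Function('V')(S) = Add(10, Mul(-5, Mul(Add(S, S), Pow(Add(S, 4), -1)))) = Add(10, Mul(-5, Mul(Mul(2, S), Pow(Add(4, S), -1)))) = Add(10, Mul(-5, Mul(2, S, Pow(Add(4, S), -1)))) = Add(10, Mul(-10, S, Pow(Add(4, S), -1))))
Mul(Add(Function('J')(1), Function('V')(Function('j')(-5))), Function('t')(Function('Y')(-2, 5))) = Mul(Add(2, Mul(40, Pow(Add(4, -5), -1))), 3) = Mul(Add(2, Mul(40, Pow(-1, -1))), 3) = Mul(Add(2, Mul(40, -1)), 3) = Mul(Add(2, -40), 3) = Mul(-38, 3) = -114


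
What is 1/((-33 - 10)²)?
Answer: 1/1849 ≈ 0.00054083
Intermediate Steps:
1/((-33 - 10)²) = 1/((-43)²) = 1/1849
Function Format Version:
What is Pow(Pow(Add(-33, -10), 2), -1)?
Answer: Rational(1, 1849) ≈ 0.00054083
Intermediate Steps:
Pow(Pow(Add(-33, -10), 2), -1) = Pow(Pow(-43, 2), -1) = Pow(1849, -1) = Rational(1, 1849)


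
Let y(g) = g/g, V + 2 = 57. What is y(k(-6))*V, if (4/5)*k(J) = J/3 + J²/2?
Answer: 55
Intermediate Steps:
V = 55 (V = -2 + 57 = 55)
k(J) = 5*J²/8 + 5*J/12 (k(J) = 5*(J/3 + J²/2)/4 = 5*(J²/2 + J/3)/4 = 5*J²/8 + 5*J/12)
y(g) = 1
y(k(-6))*V = 1*55 = 55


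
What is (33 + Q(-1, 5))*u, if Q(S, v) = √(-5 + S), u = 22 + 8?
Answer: 990 + 30*I*√6 ≈ 990.0 + 73.485*I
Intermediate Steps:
u = 30
(33 + Q(-1, 5))*u = (33 + √(-5 - 1))*30 = (33 + √(-6))*30 = (33 + I*√6)*30 = 990 + 30*I*√6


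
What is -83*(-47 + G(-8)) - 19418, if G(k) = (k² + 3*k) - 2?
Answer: -18671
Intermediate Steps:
G(k) = -2 + k² + 3*k
-83*(-47 + G(-8)) - 19418 = -83*(-47 + (-2 + (-8)² + 3*(-8))) - 19418 = -83*(-47 + (-2 + 64 - 24)) - 19418 = -83*(-47 + 38) - 19418 = -83*(-9) - 19418 = 747 - 19418 = -18671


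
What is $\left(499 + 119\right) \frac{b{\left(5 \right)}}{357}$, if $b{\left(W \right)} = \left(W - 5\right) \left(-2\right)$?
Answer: $0$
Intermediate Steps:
$b{\left(W \right)} = 10 - 2 W$ ($b{\left(W \right)} = \left(-5 + W\right) \left(-2\right) = 10 - 2 W$)
$\left(499 + 119\right) \frac{b{\left(5 \right)}}{357} = \left(499 + 119\right) \frac{10 - 10}{357} = 618 \left(10 - 10\right) \frac{1}{357} = 618 \cdot 0 \cdot \frac{1}{357} = 618 \cdot 0 = 0$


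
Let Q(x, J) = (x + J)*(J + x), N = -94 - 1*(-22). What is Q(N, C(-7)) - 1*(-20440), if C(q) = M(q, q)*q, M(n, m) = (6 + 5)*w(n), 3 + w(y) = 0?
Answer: 45721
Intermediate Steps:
w(y) = -3 (w(y) = -3 + 0 = -3)
M(n, m) = -33 (M(n, m) = (6 + 5)*(-3) = 11*(-3) = -33)
N = -72 (N = -94 + 22 = -72)
C(q) = -33*q
Q(x, J) = (J + x)² (Q(x, J) = (J + x)*(J + x) = (J + x)²)
Q(N, C(-7)) - 1*(-20440) = (-33*(-7) - 72)² - 1*(-20440) = (231 - 72)² + 20440 = 159² + 20440 = 25281 + 20440 = 45721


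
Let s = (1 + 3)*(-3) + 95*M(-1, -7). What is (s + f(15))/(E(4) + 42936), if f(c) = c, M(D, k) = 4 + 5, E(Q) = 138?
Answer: 143/7179 ≈ 0.019919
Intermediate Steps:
M(D, k) = 9
s = 843 (s = (1 + 3)*(-3) + 95*9 = 4*(-3) + 855 = -12 + 855 = 843)
(s + f(15))/(E(4) + 42936) = (843 + 15)/(138 + 42936) = 858/43074 = 858*(1/43074) = 143/7179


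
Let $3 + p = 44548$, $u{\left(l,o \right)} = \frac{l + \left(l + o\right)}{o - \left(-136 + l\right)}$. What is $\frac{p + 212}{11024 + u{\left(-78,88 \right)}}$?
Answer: $\frac{6758307}{1664590} \approx 4.06$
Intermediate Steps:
$u{\left(l,o \right)} = \frac{o + 2 l}{136 + o - l}$
$p = 44545$ ($p = -3 + 44548 = 44545$)
$\frac{p + 212}{11024 + u{\left(-78,88 \right)}} = \frac{44545 + 212}{11024 + \frac{88 + 2 \left(-78\right)}{136 + 88 - -78}} = \frac{44757}{11024 + \frac{88 - 156}{136 + 88 + 78}} = \frac{44757}{11024 + \frac{1}{302} \left(-68\right)} = \frac{44757}{11024 - \frac{34}{151}} = \frac{44757}{\frac{1664590}{151}} = 44757 \cdot \frac{151}{1664590} = \frac{6758307}{1664590}$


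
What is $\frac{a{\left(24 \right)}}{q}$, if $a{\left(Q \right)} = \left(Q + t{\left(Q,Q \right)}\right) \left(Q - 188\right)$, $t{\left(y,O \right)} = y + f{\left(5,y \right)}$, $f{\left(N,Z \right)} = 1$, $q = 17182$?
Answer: $- \frac{4018}{8591} \approx -0.4677$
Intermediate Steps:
$t{\left(y,O \right)} = 1 + y$ ($t{\left(y,O \right)} = y + 1 = 1 + y$)
$a{\left(Q \right)} = \left(1 + 2 Q\right) \left(-188 + Q\right)$ ($a{\left(Q \right)} = \left(Q + \left(1 + Q\right)\right) \left(Q - 188\right) = \left(1 + 2 Q\right) \left(-188 + Q\right)$)
$\frac{a{\left(24 \right)}}{q} = \frac{-188 - 9000 + 2 \cdot 24^{2}}{17182} = \left(-188 - 9000 + 2 \cdot 576\right) \frac{1}{17182} = \left(-188 - 9000 + 1152\right) \frac{1}{17182} = \left(-8036\right) \frac{1}{17182} = - \frac{4018}{8591}$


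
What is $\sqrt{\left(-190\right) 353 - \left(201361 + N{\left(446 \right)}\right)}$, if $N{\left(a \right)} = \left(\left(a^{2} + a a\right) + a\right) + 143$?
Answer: $2 i \sqrt{166713} \approx 816.61 i$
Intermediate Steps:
$N{\left(a \right)} = 143 + a + 2 a^{2}$ ($N{\left(a \right)} = \left(\left(a^{2} + a^{2}\right) + a\right) + 143 = \left(2 a^{2} + a\right) + 143 = \left(a + 2 a^{2}\right) + 143 = 143 + a + 2 a^{2}$)
$\sqrt{\left(-190\right) 353 - \left(201361 + N{\left(446 \right)}\right)} = \sqrt{\left(-190\right) 353 - \left(201950 + 397832\right)} = \sqrt{-67070 - \left(201950 + 397832\right)} = \sqrt{-67070 - 599782} = \sqrt{-666852} = 2 i \sqrt{166713}$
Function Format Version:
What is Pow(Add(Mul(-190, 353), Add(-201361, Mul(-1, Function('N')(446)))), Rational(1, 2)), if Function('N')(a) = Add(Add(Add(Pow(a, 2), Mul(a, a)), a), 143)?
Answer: Mul(2, I, Pow(166713, Rational(1, 2))) ≈ Mul(816.61, I)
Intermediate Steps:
Function('N')(a) = Add(143, a, Mul(2, Pow(a, 2))) (Function('N')(a) = Add(Add(Add(Pow(a, 2), Pow(a, 2)), a), 143) = Add(Add(Mul(2, Pow(a, 2)), a), 143) = Add(Add(a, Mul(2, Pow(a, 2))), 143) = Add(143, a, Mul(2, Pow(a, 2))))
Pow(Add(Mul(-190, 353), Add(-201361, Mul(-1, Function('N')(446)))), Rational(1, 2)) = Pow(Add(Mul(-190, 353), Add(-201361, Mul(-1, Add(143, 446, Mul(2, Pow(446, 2)))))), Rational(1, 2)) = Pow(Add(-67070, Add(-201361, Mul(-1, Add(143, 446, Mul(2, 198916))))), Rational(1, 2)) = Pow(Add(-67070, Add(-201361, Mul(-1, Add(143, 446, 397832)))), Rational(1, 2)) = Pow(Add(-67070, Add(-201361, Mul(-1, 398421))), Rational(1, 2)) = Pow(Add(-67070, Add(-201361, -398421)), Rational(1, 2)) = Pow(Add(-67070, -599782), Rational(1, 2)) = Pow(-666852, Rational(1, 2)) = Mul(2, I, Pow(166713, Rational(1, 2)))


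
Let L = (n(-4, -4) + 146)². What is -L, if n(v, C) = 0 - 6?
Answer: -19600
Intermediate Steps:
n(v, C) = -6
L = 19600 (L = (-6 + 146)² = 140² = 19600)
-L = -1*19600 = -19600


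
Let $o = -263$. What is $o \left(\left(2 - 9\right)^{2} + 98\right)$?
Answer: $-38661$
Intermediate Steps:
$o \left(\left(2 - 9\right)^{2} + 98\right) = - 263 \left(\left(2 - 9\right)^{2} + 98\right) = - 263 \left(\left(-7\right)^{2} + 98\right) = - 263 \left(49 + 98\right) = \left(-263\right) 147 = -38661$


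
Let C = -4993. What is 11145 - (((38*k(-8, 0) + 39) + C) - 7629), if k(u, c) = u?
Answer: 24032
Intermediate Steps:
11145 - (((38*k(-8, 0) + 39) + C) - 7629) = 11145 - (((38*(-8) + 39) - 4993) - 7629) = 11145 - (((-304 + 39) - 4993) - 7629) = 11145 - ((-265 - 4993) - 7629) = 11145 - (-5258 - 7629) = 11145 - 1*(-12887) = 11145 + 12887 = 24032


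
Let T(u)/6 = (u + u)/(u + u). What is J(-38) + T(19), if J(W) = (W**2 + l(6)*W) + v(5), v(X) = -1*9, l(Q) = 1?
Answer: 1403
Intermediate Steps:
v(X) = -9
J(W) = -9 + W + W**2 (J(W) = (W**2 + 1*W) - 9 = (W**2 + W) - 9 = (W + W**2) - 9 = -9 + W + W**2)
T(u) = 6 (T(u) = 6*((u + u)/(u + u)) = 6*((2*u)/((2*u))) = 6*((2*u)*(1/(2*u))) = 6*1 = 6)
J(-38) + T(19) = (-9 - 38 + (-38)**2) + 6 = (-9 - 38 + 1444) + 6 = 1397 + 6 = 1403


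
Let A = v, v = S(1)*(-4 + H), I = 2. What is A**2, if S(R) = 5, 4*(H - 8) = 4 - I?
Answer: 2025/4 ≈ 506.25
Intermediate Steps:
H = 17/2 (H = 8 + (4 - 1*2)/4 = 8 + (4 - 2)/4 = 8 + (1/4)*2 = 8 + 1/2 = 17/2 ≈ 8.5000)
v = 45/2 (v = 5*(-4 + 17/2) = 5*(9/2) = 45/2 ≈ 22.500)
A = 45/2 ≈ 22.500
A**2 = (45/2)**2 = 2025/4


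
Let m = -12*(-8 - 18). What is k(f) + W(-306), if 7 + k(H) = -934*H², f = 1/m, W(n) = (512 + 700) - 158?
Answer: 50959117/48672 ≈ 1047.0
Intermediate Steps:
m = 312 (m = -12*(-26) = 312)
W(n) = 1054 (W(n) = 1212 - 158 = 1054)
f = 1/312 ≈ 0.0032051
k(H) = -7 - 934*H²
k(f) + W(-306) = (-7 - 934*(1/312)²) + 1054 = (-7 - 934*1/97344) + 1054 = (-7 - 467/48672) + 1054 = -341171/48672 + 1054 = 50959117/48672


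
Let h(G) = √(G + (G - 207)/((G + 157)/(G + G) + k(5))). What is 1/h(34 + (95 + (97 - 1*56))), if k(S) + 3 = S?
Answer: √159720270/158610 ≈ 0.079680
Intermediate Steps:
k(S) = -3 + S
h(G) = √(G + (-207 + G)/(2 + (157 + G)/(2*G))) (h(G) = √(G + (G - 207)/((G + 157)/(G + G) + (-3 + 5))) = √(G + (-207 + G)/((157 + G)/((2*G)) + 2)) = √(G + (-207 + G)/((157 + G)*(1/(2*G)) + 2)) = √(G + (-207 + G)/((157 + G)/(2*G) + 2)) = √(G + (-207 + G)/(2 + (157 + G)/(2*G))))
1/h(34 + (95 + (97 - 1*56))) = 1/(√((34 + (95 + (97 - 1*56)))*(-257 + 7*(34 + (95 + (97 - 1*56))))/(157 + 5*(34 + (95 + (97 - 1*56)))))) = 1/(√((34 + (95 + (97 - 56)))*(-257 + 7*(34 + (95 + (97 - 56))))/(157 + 5*(34 + (95 + (97 - 56)))))) = 1/(√((34 + (95 + 41))*(-257 + 7*(34 + (95 + 41)))/(157 + 5*(34 + (95 + 41))))) = 1/(√((34 + 136)*(-257 + 7*(34 + 136))/(157 + 5*(34 + 136)))) = 1/(√(170*(-257 + 7*170)/(157 + 5*170))) = 1/(√(170*(-257 + 1190)/(157 + 850))) = 1/(√(170*933/1007)) = 1/(√(170*(1/1007)*933)) = 1/(√(158610/1007)) = 1/(√159720270/1007) = √159720270/158610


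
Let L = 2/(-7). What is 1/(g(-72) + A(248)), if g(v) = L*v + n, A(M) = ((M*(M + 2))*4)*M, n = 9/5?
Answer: 35/2152640783 ≈ 1.6259e-8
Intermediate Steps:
L = -2/7 (L = 2*(-⅐) = -2/7 ≈ -0.28571)
n = 9/5 (n = 9*(⅕) = 9/5 ≈ 1.8000)
A(M) = 4*M²*(2 + M) (A(M) = ((M*(2 + M))*4)*M = (4*M*(2 + M))*M = 4*M²*(2 + M))
g(v) = 9/5 - 2*v/7 (g(v) = -2*v/7 + 9/5 = 9/5 - 2*v/7)
1/(g(-72) + A(248)) = 1/((9/5 - 2/7*(-72)) + 4*248²*(2 + 248)) = 1/((9/5 + 144/7) + 4*61504*250) = 1/(783/35 + 61504000) = 1/(2152640783/35) = 35/2152640783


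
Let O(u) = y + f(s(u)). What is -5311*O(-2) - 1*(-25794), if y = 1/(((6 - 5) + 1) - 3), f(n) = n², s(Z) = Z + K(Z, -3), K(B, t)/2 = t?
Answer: -308799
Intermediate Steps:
K(B, t) = 2*t
s(Z) = -6 + Z (s(Z) = Z + 2*(-3) = Z - 6 = -6 + Z)
y = -1 (y = 1/((1 + 1) - 3) = 1/(2 - 3) = 1/(-1) = -1)
O(u) = -1 + (-6 + u)²
-5311*O(-2) - 1*(-25794) = -5311*(-1 + (-6 - 2)²) - 1*(-25794) = -5311*(-1 + (-8)²) + 25794 = -5311*(-1 + 64) + 25794 = -5311*63 + 25794 = -334593 + 25794 = -308799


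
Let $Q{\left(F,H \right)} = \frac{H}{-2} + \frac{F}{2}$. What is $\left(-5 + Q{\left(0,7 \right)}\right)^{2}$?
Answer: $\frac{289}{4} \approx 72.25$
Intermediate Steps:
$Q{\left(F,H \right)} = \frac{F}{2} - \frac{H}{2}$ ($Q{\left(F,H \right)} = H \left(- \frac{1}{2}\right) + F \frac{1}{2} = - \frac{H}{2} + \frac{F}{2} = \frac{F}{2} - \frac{H}{2}$)
$\left(-5 + Q{\left(0,7 \right)}\right)^{2} = \left(-5 + \left(\frac{1}{2} \cdot 0 - \frac{7}{2}\right)\right)^{2} = \left(-5 + \left(0 - \frac{7}{2}\right)\right)^{2} = \left(-5 - \frac{7}{2}\right)^{2} = \left(- \frac{17}{2}\right)^{2} = \frac{289}{4}$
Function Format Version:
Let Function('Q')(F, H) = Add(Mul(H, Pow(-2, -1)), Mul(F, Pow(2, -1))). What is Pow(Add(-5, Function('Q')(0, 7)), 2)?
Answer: Rational(289, 4) ≈ 72.250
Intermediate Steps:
Function('Q')(F, H) = Add(Mul(Rational(1, 2), F), Mul(Rational(-1, 2), H)) (Function('Q')(F, H) = Add(Mul(H, Rational(-1, 2)), Mul(F, Rational(1, 2))) = Add(Mul(Rational(-1, 2), H), Mul(Rational(1, 2), F)) = Add(Mul(Rational(1, 2), F), Mul(Rational(-1, 2), H)))
Pow(Add(-5, Function('Q')(0, 7)), 2) = Pow(Add(-5, Add(Mul(Rational(1, 2), 0), Mul(Rational(-1, 2), 7))), 2) = Pow(Add(-5, Add(0, Rational(-7, 2))), 2) = Pow(Add(-5, Rational(-7, 2)), 2) = Pow(Rational(-17, 2), 2) = Rational(289, 4)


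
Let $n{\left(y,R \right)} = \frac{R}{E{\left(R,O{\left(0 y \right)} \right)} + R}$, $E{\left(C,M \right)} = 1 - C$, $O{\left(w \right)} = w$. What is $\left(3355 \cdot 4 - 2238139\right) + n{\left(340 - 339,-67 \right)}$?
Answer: $-2224786$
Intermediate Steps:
$n{\left(y,R \right)} = R$ ($n{\left(y,R \right)} = \frac{R}{\left(1 - R\right) + R} = \frac{R}{1} = 1 R = R$)
$\left(3355 \cdot 4 - 2238139\right) + n{\left(340 - 339,-67 \right)} = \left(3355 \cdot 4 - 2238139\right) - 67 = \left(13420 - 2238139\right) - 67 = -2224719 - 67 = -2224786$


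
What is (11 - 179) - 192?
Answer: -360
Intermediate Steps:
(11 - 179) - 192 = -168 - 192 = -360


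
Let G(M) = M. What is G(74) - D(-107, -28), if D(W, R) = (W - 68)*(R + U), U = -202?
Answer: -40176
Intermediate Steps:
D(W, R) = (-202 + R)*(-68 + W) (D(W, R) = (W - 68)*(R - 202) = (-68 + W)*(-202 + R) = (-202 + R)*(-68 + W))
G(74) - D(-107, -28) = 74 - (13736 - 202*(-107) - 68*(-28) - 28*(-107)) = 74 - (13736 + 21614 + 1904 + 2996) = 74 - 1*40250 = 74 - 40250 = -40176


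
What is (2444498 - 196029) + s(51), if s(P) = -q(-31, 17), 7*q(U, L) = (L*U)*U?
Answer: 15722946/7 ≈ 2.2461e+6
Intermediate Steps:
q(U, L) = L*U²/7 (q(U, L) = ((L*U)*U)/7 = (L*U²)/7 = L*U²/7)
s(P) = -16337/7 (s(P) = -17*(-31)²/7 = -17*961/7 = -1*16337/7 = -16337/7)
(2444498 - 196029) + s(51) = (2444498 - 196029) - 16337/7 = 2248469 - 16337/7 = 15722946/7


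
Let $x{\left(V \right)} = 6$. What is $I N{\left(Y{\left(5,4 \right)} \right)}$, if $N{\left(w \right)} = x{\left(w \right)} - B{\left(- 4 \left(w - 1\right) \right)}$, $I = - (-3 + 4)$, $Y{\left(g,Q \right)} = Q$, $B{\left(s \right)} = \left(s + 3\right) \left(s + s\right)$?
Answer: $210$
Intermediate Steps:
$B{\left(s \right)} = 2 s \left(3 + s\right)$ ($B{\left(s \right)} = \left(3 + s\right) 2 s = 2 s \left(3 + s\right)$)
$I = -1$ ($I = \left(-1\right) 1 = -1$)
$N{\left(w \right)} = 6 - 2 \left(4 - 4 w\right) \left(7 - 4 w\right)$ ($N{\left(w \right)} = 6 - 2 \left(- 4 \left(w - 1\right)\right) \left(3 - 4 \left(w - 1\right)\right) = 6 - 2 \left(- 4 \left(-1 + w\right)\right) \left(3 - 4 \left(-1 + w\right)\right) = 6 - 2 \left(4 - 4 w\right) \left(3 - \left(-4 + 4 w\right)\right) = 6 - 2 \left(4 - 4 w\right) \left(7 - 4 w\right)$)
$I N{\left(Y{\left(5,4 \right)} \right)} = - (-50 - 32 \cdot 4^{2} + 88 \cdot 4) = - (-50 - 512 + 352) = \left(-1\right) \left(-210\right) = 210$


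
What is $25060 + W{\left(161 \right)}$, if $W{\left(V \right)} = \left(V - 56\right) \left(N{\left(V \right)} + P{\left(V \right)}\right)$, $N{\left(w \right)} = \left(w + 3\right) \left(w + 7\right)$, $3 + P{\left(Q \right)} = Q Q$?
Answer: $5639410$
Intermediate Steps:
$P{\left(Q \right)} = -3 + Q^{2}$ ($P{\left(Q \right)} = -3 + Q Q = -3 + Q^{2}$)
$N{\left(w \right)} = \left(3 + w\right) \left(7 + w\right)$
$W{\left(V \right)} = \left(-56 + V\right) \left(18 + 2 V^{2} + 10 V\right)$ ($W{\left(V \right)} = \left(V - 56\right) \left(\left(21 + V^{2} + 10 V\right) + \left(-3 + V^{2}\right)\right) = \left(-56 + V\right) \left(18 + 2 V^{2} + 10 V\right)$)
$25060 + W{\left(161 \right)} = 25060 - \left(88270 - 8346562 + 2643942\right) = 25060 - -5614350 = 25060 + 5614350 = 5639410$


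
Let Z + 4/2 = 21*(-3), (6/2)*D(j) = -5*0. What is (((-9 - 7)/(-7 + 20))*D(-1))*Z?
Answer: 0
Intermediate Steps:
D(j) = 0 (D(j) = (-5*0)/3 = (⅓)*0 = 0)
Z = -65 (Z = -2 + 21*(-3) = -2 - 63 = -65)
(((-9 - 7)/(-7 + 20))*D(-1))*Z = (((-9 - 7)/(-7 + 20))*0)*(-65) = (-16/13*0)*(-65) = (-16*1/13*0)*(-65) = -16/13*0*(-65) = 0*(-65) = 0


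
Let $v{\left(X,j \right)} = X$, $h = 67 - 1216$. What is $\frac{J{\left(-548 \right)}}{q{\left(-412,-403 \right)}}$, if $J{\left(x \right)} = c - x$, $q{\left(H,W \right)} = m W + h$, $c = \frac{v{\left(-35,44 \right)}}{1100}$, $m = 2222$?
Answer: $- \frac{120553}{197255300} \approx -0.00061115$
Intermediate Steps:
$h = -1149$
$c = - \frac{7}{220}$ ($c = - \frac{35}{1100} = \left(-35\right) \frac{1}{1100} = - \frac{7}{220} \approx -0.031818$)
$q{\left(H,W \right)} = -1149 + 2222 W$ ($q{\left(H,W \right)} = 2222 W - 1149 = -1149 + 2222 W$)
$J{\left(x \right)} = - \frac{7}{220} - x$
$\frac{J{\left(-548 \right)}}{q{\left(-412,-403 \right)}} = \frac{- \frac{7}{220} - -548}{-1149 + 2222 \left(-403\right)} = \frac{- \frac{7}{220} + 548}{-1149 - 895466} = \frac{120553}{220 \left(-896615\right)} = \frac{120553}{220} \left(- \frac{1}{896615}\right) = - \frac{120553}{197255300}$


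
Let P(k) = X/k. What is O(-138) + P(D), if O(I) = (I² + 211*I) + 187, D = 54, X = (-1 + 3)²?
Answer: -266947/27 ≈ -9886.9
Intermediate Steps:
X = 4 (X = 2² = 4)
O(I) = 187 + I² + 211*I
P(k) = 4/k
O(-138) + P(D) = (187 + (-138)² + 211*(-138)) + 4/54 = (187 + 19044 - 29118) + 4*(1/54) = -9887 + 2/27 = -266947/27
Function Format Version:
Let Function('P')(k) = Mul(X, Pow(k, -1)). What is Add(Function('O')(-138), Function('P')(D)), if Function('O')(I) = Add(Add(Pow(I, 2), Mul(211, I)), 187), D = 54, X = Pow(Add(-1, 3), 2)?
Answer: Rational(-266947, 27) ≈ -9886.9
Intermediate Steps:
X = 4 (X = Pow(2, 2) = 4)
Function('O')(I) = Add(187, Pow(I, 2), Mul(211, I))
Function('P')(k) = Mul(4, Pow(k, -1))
Add(Function('O')(-138), Function('P')(D)) = Add(Add(187, Pow(-138, 2), Mul(211, -138)), Mul(4, Pow(54, -1))) = Add(Add(187, 19044, -29118), Mul(4, Rational(1, 54))) = Add(-9887, Rational(2, 27)) = Rational(-266947, 27)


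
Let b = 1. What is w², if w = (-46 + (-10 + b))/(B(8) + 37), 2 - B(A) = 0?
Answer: 3025/1521 ≈ 1.9888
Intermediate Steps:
B(A) = 2 (B(A) = 2 - 1*0 = 2 + 0 = 2)
w = -55/39 (w = (-46 + (-10 + 1))/(2 + 37) = (-46 - 9)/39 = -55*1/39 = -55/39 ≈ -1.4103)
w² = (-55/39)² = 3025/1521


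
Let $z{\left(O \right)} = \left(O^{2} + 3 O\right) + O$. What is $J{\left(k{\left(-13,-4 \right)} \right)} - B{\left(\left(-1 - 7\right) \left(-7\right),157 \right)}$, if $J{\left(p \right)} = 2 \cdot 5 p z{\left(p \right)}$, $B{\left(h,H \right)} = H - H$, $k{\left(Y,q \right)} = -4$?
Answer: $0$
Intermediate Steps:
$z{\left(O \right)} = O^{2} + 4 O$
$B{\left(h,H \right)} = 0$
$J{\left(p \right)} = 10 p^{2} \left(4 + p\right)$ ($J{\left(p \right)} = 2 \cdot 5 p p \left(4 + p\right) = 10 p p \left(4 + p\right) = 10 p^{2} \left(4 + p\right)$)
$J{\left(k{\left(-13,-4 \right)} \right)} - B{\left(\left(-1 - 7\right) \left(-7\right),157 \right)} = 10 \left(-4\right)^{2} \left(4 - 4\right) - 0 = 10 \cdot 16 \cdot 0 + 0 = 0 + 0 = 0$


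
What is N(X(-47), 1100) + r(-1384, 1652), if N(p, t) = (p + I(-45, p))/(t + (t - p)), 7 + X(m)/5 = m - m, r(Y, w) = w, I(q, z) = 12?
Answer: 3692197/2235 ≈ 1652.0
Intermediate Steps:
X(m) = -35 (X(m) = -35 + 5*(m - m) = -35 + 5*0 = -35 + 0 = -35)
N(p, t) = (12 + p)/(-p + 2*t) (N(p, t) = (p + 12)/(t + (t - p)) = (12 + p)/(-p + 2*t))
N(X(-47), 1100) + r(-1384, 1652) = (-12 - 1*(-35))/(-35 - 2*1100) + 1652 = (-12 + 35)/(-35 - 2200) + 1652 = 23/(-2235) + 1652 = -1/2235*23 + 1652 = -23/2235 + 1652 = 3692197/2235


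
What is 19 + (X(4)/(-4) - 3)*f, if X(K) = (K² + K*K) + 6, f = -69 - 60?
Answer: 3263/2 ≈ 1631.5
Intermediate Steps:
f = -129
X(K) = 6 + 2*K² (X(K) = (K² + K²) + 6 = 2*K² + 6 = 6 + 2*K²)
19 + (X(4)/(-4) - 3)*f = 19 + ((6 + 2*4²)/(-4) - 3)*(-129) = 19 + ((6 + 2*16)*(-¼) - 3)*(-129) = 19 + ((6 + 32)*(-¼) - 3)*(-129) = 19 + (38*(-¼) - 3)*(-129) = 19 + (-19/2 - 3)*(-129) = 19 - 25/2*(-129) = 19 + 3225/2 = 3263/2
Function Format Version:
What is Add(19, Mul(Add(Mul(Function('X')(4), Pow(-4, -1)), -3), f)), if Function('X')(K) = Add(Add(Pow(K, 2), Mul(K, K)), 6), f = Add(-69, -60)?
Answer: Rational(3263, 2) ≈ 1631.5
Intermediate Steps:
f = -129
Function('X')(K) = Add(6, Mul(2, Pow(K, 2))) (Function('X')(K) = Add(Add(Pow(K, 2), Pow(K, 2)), 6) = Add(Mul(2, Pow(K, 2)), 6) = Add(6, Mul(2, Pow(K, 2))))
Add(19, Mul(Add(Mul(Function('X')(4), Pow(-4, -1)), -3), f)) = Add(19, Mul(Add(Mul(Add(6, Mul(2, Pow(4, 2))), Pow(-4, -1)), -3), -129)) = Add(19, Mul(Add(Mul(Add(6, Mul(2, 16)), Rational(-1, 4)), -3), -129)) = Add(19, Mul(Add(Mul(Add(6, 32), Rational(-1, 4)), -3), -129)) = Add(19, Mul(Add(Mul(38, Rational(-1, 4)), -3), -129)) = Add(19, Mul(Add(Rational(-19, 2), -3), -129)) = Add(19, Mul(Rational(-25, 2), -129)) = Add(19, Rational(3225, 2)) = Rational(3263, 2)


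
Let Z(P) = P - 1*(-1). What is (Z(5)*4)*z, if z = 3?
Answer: 72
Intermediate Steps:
Z(P) = 1 + P (Z(P) = P + 1 = 1 + P)
(Z(5)*4)*z = ((1 + 5)*4)*3 = (6*4)*3 = 24*3 = 72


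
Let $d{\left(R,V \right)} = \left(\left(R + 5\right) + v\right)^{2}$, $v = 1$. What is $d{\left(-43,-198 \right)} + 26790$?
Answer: $28159$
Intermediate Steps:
$d{\left(R,V \right)} = \left(6 + R\right)^{2}$ ($d{\left(R,V \right)} = \left(\left(R + 5\right) + 1\right)^{2} = \left(\left(5 + R\right) + 1\right)^{2} = \left(6 + R\right)^{2}$)
$d{\left(-43,-198 \right)} + 26790 = \left(6 - 43\right)^{2} + 26790 = \left(-37\right)^{2} + 26790 = 1369 + 26790 = 28159$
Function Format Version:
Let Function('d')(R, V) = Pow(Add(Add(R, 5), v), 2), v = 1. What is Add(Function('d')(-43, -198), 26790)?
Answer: 28159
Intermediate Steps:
Function('d')(R, V) = Pow(Add(6, R), 2) (Function('d')(R, V) = Pow(Add(Add(R, 5), 1), 2) = Pow(Add(Add(5, R), 1), 2) = Pow(Add(6, R), 2))
Add(Function('d')(-43, -198), 26790) = Add(Pow(Add(6, -43), 2), 26790) = Add(Pow(-37, 2), 26790) = Add(1369, 26790) = 28159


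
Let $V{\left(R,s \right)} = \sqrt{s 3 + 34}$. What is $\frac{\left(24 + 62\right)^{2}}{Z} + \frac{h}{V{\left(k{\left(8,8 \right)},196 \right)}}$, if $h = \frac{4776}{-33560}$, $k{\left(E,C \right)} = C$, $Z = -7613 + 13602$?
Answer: $\frac{7396}{5989} - \frac{597 \sqrt{622}}{2609290} \approx 1.2292$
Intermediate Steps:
$Z = 5989$
$V{\left(R,s \right)} = \sqrt{34 + 3 s}$ ($V{\left(R,s \right)} = \sqrt{3 s + 34} = \sqrt{34 + 3 s}$)
$h = - \frac{597}{4195}$ ($h = 4776 \left(- \frac{1}{33560}\right) = - \frac{597}{4195} \approx -0.14231$)
$\frac{\left(24 + 62\right)^{2}}{Z} + \frac{h}{V{\left(k{\left(8,8 \right)},196 \right)}} = \frac{\left(24 + 62\right)^{2}}{5989} - \frac{597}{4195 \sqrt{34 + 3 \cdot 196}} = 86^{2} \cdot \frac{1}{5989} - \frac{597}{4195 \sqrt{34 + 588}} = 7396 \cdot \frac{1}{5989} - \frac{597}{4195 \sqrt{622}} = \frac{7396}{5989} - \frac{597 \frac{\sqrt{622}}{622}}{4195} = \frac{7396}{5989} - \frac{597 \sqrt{622}}{2609290}$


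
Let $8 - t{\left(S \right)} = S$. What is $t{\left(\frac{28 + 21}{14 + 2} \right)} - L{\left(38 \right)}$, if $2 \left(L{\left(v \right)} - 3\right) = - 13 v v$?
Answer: $\frac{150207}{16} \approx 9387.9$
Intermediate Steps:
$t{\left(S \right)} = 8 - S$
$L{\left(v \right)} = 3 - \frac{13 v^{2}}{2}$ ($L{\left(v \right)} = 3 + \frac{\left(-13\right) v v}{2} = 3 + \frac{\left(-13\right) v^{2}}{2} = 3 - \frac{13 v^{2}}{2}$)
$t{\left(\frac{28 + 21}{14 + 2} \right)} - L{\left(38 \right)} = \left(8 - \frac{28 + 21}{14 + 2}\right) - \left(3 - \frac{13 \cdot 38^{2}}{2}\right) = \left(8 - \frac{49}{16}\right) - \left(3 - 9386\right) = \left(8 - 49 \cdot \frac{1}{16}\right) - \left(3 - 9386\right) = \left(8 - \frac{49}{16}\right) - -9383 = \left(8 - \frac{49}{16}\right) + 9383 = \frac{79}{16} + 9383 = \frac{150207}{16}$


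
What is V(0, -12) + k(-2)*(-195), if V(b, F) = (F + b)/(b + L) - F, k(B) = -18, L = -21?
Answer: 24658/7 ≈ 3522.6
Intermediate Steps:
V(b, F) = -F + (F + b)/(-21 + b) (V(b, F) = (F + b)/(b - 21) - F = (F + b)/(-21 + b) - F = -F + (F + b)/(-21 + b))
V(0, -12) + k(-2)*(-195) = (0 + 22*(-12) - 1*(-12)*0)/(-21 + 0) - 18*(-195) = (0 - 264 + 0)/(-21) + 3510 = -1/21*(-264) + 3510 = 88/7 + 3510 = 24658/7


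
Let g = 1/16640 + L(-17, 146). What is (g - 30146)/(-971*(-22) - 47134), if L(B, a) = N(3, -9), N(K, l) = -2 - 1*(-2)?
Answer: 501629439/428846080 ≈ 1.1697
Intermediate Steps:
N(K, l) = 0 (N(K, l) = -2 + 2 = 0)
L(B, a) = 0
g = 1/16640 (g = 1/16640 + 0 = 1/16640 ≈ 6.0096e-5)
(g - 30146)/(-971*(-22) - 47134) = (1/16640 - 30146)/(-971*(-22) - 47134) = -501629439/(16640*(21362 - 47134)) = -501629439/16640/(-25772) = -501629439/16640*(-1/25772) = 501629439/428846080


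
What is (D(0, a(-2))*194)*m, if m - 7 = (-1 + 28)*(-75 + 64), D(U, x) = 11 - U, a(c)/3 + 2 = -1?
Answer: -618860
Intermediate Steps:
a(c) = -9 (a(c) = -6 + 3*(-1) = -6 - 3 = -9)
m = -290 (m = 7 + (-1 + 28)*(-75 + 64) = 7 + 27*(-11) = 7 - 297 = -290)
(D(0, a(-2))*194)*m = ((11 - 1*0)*194)*(-290) = ((11 + 0)*194)*(-290) = (11*194)*(-290) = 2134*(-290) = -618860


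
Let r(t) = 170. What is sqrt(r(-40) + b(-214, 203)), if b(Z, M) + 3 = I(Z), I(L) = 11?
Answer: sqrt(178) ≈ 13.342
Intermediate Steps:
b(Z, M) = 8 (b(Z, M) = -3 + 11 = 8)
sqrt(r(-40) + b(-214, 203)) = sqrt(170 + 8) = sqrt(178)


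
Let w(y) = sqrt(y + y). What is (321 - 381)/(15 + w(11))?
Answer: -900/203 + 60*sqrt(22)/203 ≈ -3.0472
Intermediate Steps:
w(y) = sqrt(2)*sqrt(y) (w(y) = sqrt(2*y) = sqrt(2)*sqrt(y))
(321 - 381)/(15 + w(11)) = (321 - 381)/(15 + sqrt(2)*sqrt(11)) = -60/(15 + sqrt(22))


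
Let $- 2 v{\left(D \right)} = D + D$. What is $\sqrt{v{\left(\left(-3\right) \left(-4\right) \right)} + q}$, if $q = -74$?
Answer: $i \sqrt{86} \approx 9.2736 i$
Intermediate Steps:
$v{\left(D \right)} = - D$ ($v{\left(D \right)} = - \frac{D + D}{2} = - \frac{2 D}{2} = - D$)
$\sqrt{v{\left(\left(-3\right) \left(-4\right) \right)} + q} = \sqrt{- \left(-3\right) \left(-4\right) - 74} = \sqrt{\left(-1\right) 12 - 74} = \sqrt{-12 - 74} = \sqrt{-86} = i \sqrt{86}$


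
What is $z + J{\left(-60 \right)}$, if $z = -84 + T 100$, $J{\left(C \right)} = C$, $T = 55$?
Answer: $5356$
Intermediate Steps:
$z = 5416$ ($z = -84 + 55 \cdot 100 = -84 + 5500 = 5416$)
$z + J{\left(-60 \right)} = 5416 - 60 = 5356$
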